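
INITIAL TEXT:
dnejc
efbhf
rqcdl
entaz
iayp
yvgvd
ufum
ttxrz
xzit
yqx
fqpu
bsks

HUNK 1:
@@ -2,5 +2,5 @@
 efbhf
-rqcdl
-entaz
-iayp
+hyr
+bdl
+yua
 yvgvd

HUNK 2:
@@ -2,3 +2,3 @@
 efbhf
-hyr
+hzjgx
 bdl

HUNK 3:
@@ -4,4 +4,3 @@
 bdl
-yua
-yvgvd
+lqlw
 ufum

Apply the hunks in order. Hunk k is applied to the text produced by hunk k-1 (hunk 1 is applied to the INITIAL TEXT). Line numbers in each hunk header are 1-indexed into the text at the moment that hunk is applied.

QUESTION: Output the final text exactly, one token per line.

Hunk 1: at line 2 remove [rqcdl,entaz,iayp] add [hyr,bdl,yua] -> 12 lines: dnejc efbhf hyr bdl yua yvgvd ufum ttxrz xzit yqx fqpu bsks
Hunk 2: at line 2 remove [hyr] add [hzjgx] -> 12 lines: dnejc efbhf hzjgx bdl yua yvgvd ufum ttxrz xzit yqx fqpu bsks
Hunk 3: at line 4 remove [yua,yvgvd] add [lqlw] -> 11 lines: dnejc efbhf hzjgx bdl lqlw ufum ttxrz xzit yqx fqpu bsks

Answer: dnejc
efbhf
hzjgx
bdl
lqlw
ufum
ttxrz
xzit
yqx
fqpu
bsks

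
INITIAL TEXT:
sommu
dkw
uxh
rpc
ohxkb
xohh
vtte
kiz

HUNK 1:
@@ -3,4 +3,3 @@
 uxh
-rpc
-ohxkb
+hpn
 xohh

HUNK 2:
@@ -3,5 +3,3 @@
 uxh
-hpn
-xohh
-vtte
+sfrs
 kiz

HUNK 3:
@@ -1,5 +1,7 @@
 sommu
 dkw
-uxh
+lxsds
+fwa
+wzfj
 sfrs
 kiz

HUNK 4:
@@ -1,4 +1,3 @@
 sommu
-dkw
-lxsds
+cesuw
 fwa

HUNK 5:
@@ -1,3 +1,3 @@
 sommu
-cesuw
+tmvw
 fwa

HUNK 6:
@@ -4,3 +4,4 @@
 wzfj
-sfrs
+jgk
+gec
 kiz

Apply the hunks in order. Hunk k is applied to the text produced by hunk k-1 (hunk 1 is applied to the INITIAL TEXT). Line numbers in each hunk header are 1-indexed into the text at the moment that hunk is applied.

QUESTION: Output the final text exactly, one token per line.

Answer: sommu
tmvw
fwa
wzfj
jgk
gec
kiz

Derivation:
Hunk 1: at line 3 remove [rpc,ohxkb] add [hpn] -> 7 lines: sommu dkw uxh hpn xohh vtte kiz
Hunk 2: at line 3 remove [hpn,xohh,vtte] add [sfrs] -> 5 lines: sommu dkw uxh sfrs kiz
Hunk 3: at line 1 remove [uxh] add [lxsds,fwa,wzfj] -> 7 lines: sommu dkw lxsds fwa wzfj sfrs kiz
Hunk 4: at line 1 remove [dkw,lxsds] add [cesuw] -> 6 lines: sommu cesuw fwa wzfj sfrs kiz
Hunk 5: at line 1 remove [cesuw] add [tmvw] -> 6 lines: sommu tmvw fwa wzfj sfrs kiz
Hunk 6: at line 4 remove [sfrs] add [jgk,gec] -> 7 lines: sommu tmvw fwa wzfj jgk gec kiz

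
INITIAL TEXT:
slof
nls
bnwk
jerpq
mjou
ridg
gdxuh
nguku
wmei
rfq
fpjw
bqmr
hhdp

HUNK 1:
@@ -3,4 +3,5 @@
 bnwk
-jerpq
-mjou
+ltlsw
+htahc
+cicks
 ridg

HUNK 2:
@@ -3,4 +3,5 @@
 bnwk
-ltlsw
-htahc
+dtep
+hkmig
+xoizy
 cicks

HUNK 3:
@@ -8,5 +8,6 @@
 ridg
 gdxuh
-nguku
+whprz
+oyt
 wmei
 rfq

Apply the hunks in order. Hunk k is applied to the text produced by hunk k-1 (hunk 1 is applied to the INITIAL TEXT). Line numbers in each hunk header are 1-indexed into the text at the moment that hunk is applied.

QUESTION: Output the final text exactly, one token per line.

Hunk 1: at line 3 remove [jerpq,mjou] add [ltlsw,htahc,cicks] -> 14 lines: slof nls bnwk ltlsw htahc cicks ridg gdxuh nguku wmei rfq fpjw bqmr hhdp
Hunk 2: at line 3 remove [ltlsw,htahc] add [dtep,hkmig,xoizy] -> 15 lines: slof nls bnwk dtep hkmig xoizy cicks ridg gdxuh nguku wmei rfq fpjw bqmr hhdp
Hunk 3: at line 8 remove [nguku] add [whprz,oyt] -> 16 lines: slof nls bnwk dtep hkmig xoizy cicks ridg gdxuh whprz oyt wmei rfq fpjw bqmr hhdp

Answer: slof
nls
bnwk
dtep
hkmig
xoizy
cicks
ridg
gdxuh
whprz
oyt
wmei
rfq
fpjw
bqmr
hhdp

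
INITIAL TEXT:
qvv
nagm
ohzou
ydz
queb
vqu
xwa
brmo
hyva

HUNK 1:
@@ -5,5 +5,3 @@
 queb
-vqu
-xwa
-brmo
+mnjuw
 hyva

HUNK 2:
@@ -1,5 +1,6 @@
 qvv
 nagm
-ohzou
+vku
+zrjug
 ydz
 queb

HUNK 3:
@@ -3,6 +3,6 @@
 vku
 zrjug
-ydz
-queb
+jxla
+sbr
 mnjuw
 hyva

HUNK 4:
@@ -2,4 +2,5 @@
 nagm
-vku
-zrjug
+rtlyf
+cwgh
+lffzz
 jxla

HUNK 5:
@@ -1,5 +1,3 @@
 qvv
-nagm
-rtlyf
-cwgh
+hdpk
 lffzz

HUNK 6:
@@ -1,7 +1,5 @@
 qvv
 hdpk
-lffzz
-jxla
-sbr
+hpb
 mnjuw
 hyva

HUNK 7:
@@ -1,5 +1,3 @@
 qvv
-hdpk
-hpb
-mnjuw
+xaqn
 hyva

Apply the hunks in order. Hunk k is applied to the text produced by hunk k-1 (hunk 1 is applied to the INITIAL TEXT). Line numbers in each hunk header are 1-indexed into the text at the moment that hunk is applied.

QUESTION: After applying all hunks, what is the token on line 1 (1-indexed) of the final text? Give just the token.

Answer: qvv

Derivation:
Hunk 1: at line 5 remove [vqu,xwa,brmo] add [mnjuw] -> 7 lines: qvv nagm ohzou ydz queb mnjuw hyva
Hunk 2: at line 1 remove [ohzou] add [vku,zrjug] -> 8 lines: qvv nagm vku zrjug ydz queb mnjuw hyva
Hunk 3: at line 3 remove [ydz,queb] add [jxla,sbr] -> 8 lines: qvv nagm vku zrjug jxla sbr mnjuw hyva
Hunk 4: at line 2 remove [vku,zrjug] add [rtlyf,cwgh,lffzz] -> 9 lines: qvv nagm rtlyf cwgh lffzz jxla sbr mnjuw hyva
Hunk 5: at line 1 remove [nagm,rtlyf,cwgh] add [hdpk] -> 7 lines: qvv hdpk lffzz jxla sbr mnjuw hyva
Hunk 6: at line 1 remove [lffzz,jxla,sbr] add [hpb] -> 5 lines: qvv hdpk hpb mnjuw hyva
Hunk 7: at line 1 remove [hdpk,hpb,mnjuw] add [xaqn] -> 3 lines: qvv xaqn hyva
Final line 1: qvv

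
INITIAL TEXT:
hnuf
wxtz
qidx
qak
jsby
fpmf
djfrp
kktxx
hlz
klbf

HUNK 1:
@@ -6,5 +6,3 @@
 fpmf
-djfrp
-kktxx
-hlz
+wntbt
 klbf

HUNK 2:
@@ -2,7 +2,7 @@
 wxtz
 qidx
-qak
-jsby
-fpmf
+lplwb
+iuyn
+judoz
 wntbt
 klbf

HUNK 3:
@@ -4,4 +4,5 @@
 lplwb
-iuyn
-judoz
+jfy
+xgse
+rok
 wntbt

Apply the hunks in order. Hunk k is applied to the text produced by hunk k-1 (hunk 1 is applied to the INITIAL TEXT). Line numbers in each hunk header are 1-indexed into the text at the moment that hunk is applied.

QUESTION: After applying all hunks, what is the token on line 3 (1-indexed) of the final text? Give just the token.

Answer: qidx

Derivation:
Hunk 1: at line 6 remove [djfrp,kktxx,hlz] add [wntbt] -> 8 lines: hnuf wxtz qidx qak jsby fpmf wntbt klbf
Hunk 2: at line 2 remove [qak,jsby,fpmf] add [lplwb,iuyn,judoz] -> 8 lines: hnuf wxtz qidx lplwb iuyn judoz wntbt klbf
Hunk 3: at line 4 remove [iuyn,judoz] add [jfy,xgse,rok] -> 9 lines: hnuf wxtz qidx lplwb jfy xgse rok wntbt klbf
Final line 3: qidx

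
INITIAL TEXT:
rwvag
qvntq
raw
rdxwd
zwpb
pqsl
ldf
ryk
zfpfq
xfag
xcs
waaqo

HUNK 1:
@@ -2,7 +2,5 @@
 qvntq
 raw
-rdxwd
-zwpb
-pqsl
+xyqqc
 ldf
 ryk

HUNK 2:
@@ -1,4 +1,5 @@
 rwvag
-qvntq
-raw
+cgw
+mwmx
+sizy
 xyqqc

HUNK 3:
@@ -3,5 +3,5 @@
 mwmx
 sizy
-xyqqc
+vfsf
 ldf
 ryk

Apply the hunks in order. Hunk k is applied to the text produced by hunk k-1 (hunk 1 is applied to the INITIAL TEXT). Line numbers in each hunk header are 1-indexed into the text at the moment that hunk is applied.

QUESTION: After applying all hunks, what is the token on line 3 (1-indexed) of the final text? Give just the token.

Answer: mwmx

Derivation:
Hunk 1: at line 2 remove [rdxwd,zwpb,pqsl] add [xyqqc] -> 10 lines: rwvag qvntq raw xyqqc ldf ryk zfpfq xfag xcs waaqo
Hunk 2: at line 1 remove [qvntq,raw] add [cgw,mwmx,sizy] -> 11 lines: rwvag cgw mwmx sizy xyqqc ldf ryk zfpfq xfag xcs waaqo
Hunk 3: at line 3 remove [xyqqc] add [vfsf] -> 11 lines: rwvag cgw mwmx sizy vfsf ldf ryk zfpfq xfag xcs waaqo
Final line 3: mwmx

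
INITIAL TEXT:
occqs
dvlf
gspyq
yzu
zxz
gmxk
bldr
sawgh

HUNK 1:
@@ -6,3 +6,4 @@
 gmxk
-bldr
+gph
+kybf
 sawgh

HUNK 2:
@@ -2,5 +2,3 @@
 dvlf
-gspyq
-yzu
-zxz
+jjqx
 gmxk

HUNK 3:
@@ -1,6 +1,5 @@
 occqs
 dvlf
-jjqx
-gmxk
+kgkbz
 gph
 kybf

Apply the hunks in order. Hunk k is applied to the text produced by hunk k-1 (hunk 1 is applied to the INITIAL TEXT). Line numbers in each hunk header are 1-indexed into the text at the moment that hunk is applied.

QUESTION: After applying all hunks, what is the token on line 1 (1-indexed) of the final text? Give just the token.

Hunk 1: at line 6 remove [bldr] add [gph,kybf] -> 9 lines: occqs dvlf gspyq yzu zxz gmxk gph kybf sawgh
Hunk 2: at line 2 remove [gspyq,yzu,zxz] add [jjqx] -> 7 lines: occqs dvlf jjqx gmxk gph kybf sawgh
Hunk 3: at line 1 remove [jjqx,gmxk] add [kgkbz] -> 6 lines: occqs dvlf kgkbz gph kybf sawgh
Final line 1: occqs

Answer: occqs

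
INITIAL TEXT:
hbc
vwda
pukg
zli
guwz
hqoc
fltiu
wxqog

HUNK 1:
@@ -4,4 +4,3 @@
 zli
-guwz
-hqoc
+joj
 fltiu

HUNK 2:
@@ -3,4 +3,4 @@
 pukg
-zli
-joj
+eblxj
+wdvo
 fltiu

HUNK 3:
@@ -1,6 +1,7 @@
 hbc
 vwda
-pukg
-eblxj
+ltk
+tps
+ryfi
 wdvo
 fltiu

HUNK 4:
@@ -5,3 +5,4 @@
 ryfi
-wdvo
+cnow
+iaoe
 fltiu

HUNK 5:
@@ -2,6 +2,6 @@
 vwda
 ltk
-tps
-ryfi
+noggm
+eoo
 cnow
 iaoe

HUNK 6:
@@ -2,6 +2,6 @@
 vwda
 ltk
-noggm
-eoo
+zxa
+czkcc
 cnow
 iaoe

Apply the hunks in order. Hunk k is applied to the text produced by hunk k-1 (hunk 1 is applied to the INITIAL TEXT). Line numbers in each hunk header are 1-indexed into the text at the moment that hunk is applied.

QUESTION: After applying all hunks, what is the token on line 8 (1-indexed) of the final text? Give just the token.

Hunk 1: at line 4 remove [guwz,hqoc] add [joj] -> 7 lines: hbc vwda pukg zli joj fltiu wxqog
Hunk 2: at line 3 remove [zli,joj] add [eblxj,wdvo] -> 7 lines: hbc vwda pukg eblxj wdvo fltiu wxqog
Hunk 3: at line 1 remove [pukg,eblxj] add [ltk,tps,ryfi] -> 8 lines: hbc vwda ltk tps ryfi wdvo fltiu wxqog
Hunk 4: at line 5 remove [wdvo] add [cnow,iaoe] -> 9 lines: hbc vwda ltk tps ryfi cnow iaoe fltiu wxqog
Hunk 5: at line 2 remove [tps,ryfi] add [noggm,eoo] -> 9 lines: hbc vwda ltk noggm eoo cnow iaoe fltiu wxqog
Hunk 6: at line 2 remove [noggm,eoo] add [zxa,czkcc] -> 9 lines: hbc vwda ltk zxa czkcc cnow iaoe fltiu wxqog
Final line 8: fltiu

Answer: fltiu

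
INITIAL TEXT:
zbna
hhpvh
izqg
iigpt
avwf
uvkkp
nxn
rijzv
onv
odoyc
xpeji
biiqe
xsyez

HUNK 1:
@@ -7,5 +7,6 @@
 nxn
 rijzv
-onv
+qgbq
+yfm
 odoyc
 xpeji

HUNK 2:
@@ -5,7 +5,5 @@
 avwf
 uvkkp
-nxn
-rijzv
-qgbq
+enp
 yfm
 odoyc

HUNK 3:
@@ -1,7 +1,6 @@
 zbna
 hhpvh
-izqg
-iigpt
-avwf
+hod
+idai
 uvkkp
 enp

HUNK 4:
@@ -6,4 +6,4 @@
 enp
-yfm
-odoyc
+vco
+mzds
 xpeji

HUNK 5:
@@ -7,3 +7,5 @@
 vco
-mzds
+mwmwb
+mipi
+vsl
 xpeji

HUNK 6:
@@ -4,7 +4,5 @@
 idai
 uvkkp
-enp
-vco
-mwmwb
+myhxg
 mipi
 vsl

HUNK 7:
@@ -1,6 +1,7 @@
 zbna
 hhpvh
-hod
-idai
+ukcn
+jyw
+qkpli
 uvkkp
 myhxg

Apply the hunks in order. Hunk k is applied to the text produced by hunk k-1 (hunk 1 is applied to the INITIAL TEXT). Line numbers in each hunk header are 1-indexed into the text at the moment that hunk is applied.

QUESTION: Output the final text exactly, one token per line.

Answer: zbna
hhpvh
ukcn
jyw
qkpli
uvkkp
myhxg
mipi
vsl
xpeji
biiqe
xsyez

Derivation:
Hunk 1: at line 7 remove [onv] add [qgbq,yfm] -> 14 lines: zbna hhpvh izqg iigpt avwf uvkkp nxn rijzv qgbq yfm odoyc xpeji biiqe xsyez
Hunk 2: at line 5 remove [nxn,rijzv,qgbq] add [enp] -> 12 lines: zbna hhpvh izqg iigpt avwf uvkkp enp yfm odoyc xpeji biiqe xsyez
Hunk 3: at line 1 remove [izqg,iigpt,avwf] add [hod,idai] -> 11 lines: zbna hhpvh hod idai uvkkp enp yfm odoyc xpeji biiqe xsyez
Hunk 4: at line 6 remove [yfm,odoyc] add [vco,mzds] -> 11 lines: zbna hhpvh hod idai uvkkp enp vco mzds xpeji biiqe xsyez
Hunk 5: at line 7 remove [mzds] add [mwmwb,mipi,vsl] -> 13 lines: zbna hhpvh hod idai uvkkp enp vco mwmwb mipi vsl xpeji biiqe xsyez
Hunk 6: at line 4 remove [enp,vco,mwmwb] add [myhxg] -> 11 lines: zbna hhpvh hod idai uvkkp myhxg mipi vsl xpeji biiqe xsyez
Hunk 7: at line 1 remove [hod,idai] add [ukcn,jyw,qkpli] -> 12 lines: zbna hhpvh ukcn jyw qkpli uvkkp myhxg mipi vsl xpeji biiqe xsyez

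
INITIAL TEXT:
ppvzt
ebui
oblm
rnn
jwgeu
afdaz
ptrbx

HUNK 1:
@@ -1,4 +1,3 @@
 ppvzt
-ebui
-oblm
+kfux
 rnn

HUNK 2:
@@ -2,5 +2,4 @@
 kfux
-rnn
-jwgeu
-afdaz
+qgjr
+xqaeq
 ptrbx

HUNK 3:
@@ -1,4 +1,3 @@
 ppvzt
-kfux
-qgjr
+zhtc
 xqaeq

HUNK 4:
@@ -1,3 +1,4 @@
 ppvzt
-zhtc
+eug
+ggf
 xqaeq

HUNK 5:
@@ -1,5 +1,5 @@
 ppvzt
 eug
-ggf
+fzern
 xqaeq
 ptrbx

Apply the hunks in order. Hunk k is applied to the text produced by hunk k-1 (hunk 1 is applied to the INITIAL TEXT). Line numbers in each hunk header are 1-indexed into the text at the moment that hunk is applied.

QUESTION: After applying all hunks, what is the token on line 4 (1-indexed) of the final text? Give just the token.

Hunk 1: at line 1 remove [ebui,oblm] add [kfux] -> 6 lines: ppvzt kfux rnn jwgeu afdaz ptrbx
Hunk 2: at line 2 remove [rnn,jwgeu,afdaz] add [qgjr,xqaeq] -> 5 lines: ppvzt kfux qgjr xqaeq ptrbx
Hunk 3: at line 1 remove [kfux,qgjr] add [zhtc] -> 4 lines: ppvzt zhtc xqaeq ptrbx
Hunk 4: at line 1 remove [zhtc] add [eug,ggf] -> 5 lines: ppvzt eug ggf xqaeq ptrbx
Hunk 5: at line 1 remove [ggf] add [fzern] -> 5 lines: ppvzt eug fzern xqaeq ptrbx
Final line 4: xqaeq

Answer: xqaeq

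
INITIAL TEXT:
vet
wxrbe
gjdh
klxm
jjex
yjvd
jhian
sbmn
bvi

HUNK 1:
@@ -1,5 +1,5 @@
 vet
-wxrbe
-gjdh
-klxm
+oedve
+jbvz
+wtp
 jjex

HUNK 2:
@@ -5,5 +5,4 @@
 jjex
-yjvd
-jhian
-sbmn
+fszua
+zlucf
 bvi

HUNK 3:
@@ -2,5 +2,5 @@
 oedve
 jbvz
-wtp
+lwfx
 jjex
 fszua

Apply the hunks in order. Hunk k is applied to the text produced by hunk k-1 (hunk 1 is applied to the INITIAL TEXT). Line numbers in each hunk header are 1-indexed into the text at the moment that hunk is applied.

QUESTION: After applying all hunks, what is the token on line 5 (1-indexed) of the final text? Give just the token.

Hunk 1: at line 1 remove [wxrbe,gjdh,klxm] add [oedve,jbvz,wtp] -> 9 lines: vet oedve jbvz wtp jjex yjvd jhian sbmn bvi
Hunk 2: at line 5 remove [yjvd,jhian,sbmn] add [fszua,zlucf] -> 8 lines: vet oedve jbvz wtp jjex fszua zlucf bvi
Hunk 3: at line 2 remove [wtp] add [lwfx] -> 8 lines: vet oedve jbvz lwfx jjex fszua zlucf bvi
Final line 5: jjex

Answer: jjex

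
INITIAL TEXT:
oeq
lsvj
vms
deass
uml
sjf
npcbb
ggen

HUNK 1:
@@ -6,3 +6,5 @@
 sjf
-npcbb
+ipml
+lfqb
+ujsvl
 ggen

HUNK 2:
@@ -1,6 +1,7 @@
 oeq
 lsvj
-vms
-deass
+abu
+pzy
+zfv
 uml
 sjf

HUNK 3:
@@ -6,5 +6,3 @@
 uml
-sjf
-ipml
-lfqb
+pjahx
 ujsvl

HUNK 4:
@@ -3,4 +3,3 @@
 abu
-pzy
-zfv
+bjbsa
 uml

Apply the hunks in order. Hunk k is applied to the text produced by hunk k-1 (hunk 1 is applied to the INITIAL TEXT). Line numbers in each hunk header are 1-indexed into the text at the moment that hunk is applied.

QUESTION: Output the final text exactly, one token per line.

Answer: oeq
lsvj
abu
bjbsa
uml
pjahx
ujsvl
ggen

Derivation:
Hunk 1: at line 6 remove [npcbb] add [ipml,lfqb,ujsvl] -> 10 lines: oeq lsvj vms deass uml sjf ipml lfqb ujsvl ggen
Hunk 2: at line 1 remove [vms,deass] add [abu,pzy,zfv] -> 11 lines: oeq lsvj abu pzy zfv uml sjf ipml lfqb ujsvl ggen
Hunk 3: at line 6 remove [sjf,ipml,lfqb] add [pjahx] -> 9 lines: oeq lsvj abu pzy zfv uml pjahx ujsvl ggen
Hunk 4: at line 3 remove [pzy,zfv] add [bjbsa] -> 8 lines: oeq lsvj abu bjbsa uml pjahx ujsvl ggen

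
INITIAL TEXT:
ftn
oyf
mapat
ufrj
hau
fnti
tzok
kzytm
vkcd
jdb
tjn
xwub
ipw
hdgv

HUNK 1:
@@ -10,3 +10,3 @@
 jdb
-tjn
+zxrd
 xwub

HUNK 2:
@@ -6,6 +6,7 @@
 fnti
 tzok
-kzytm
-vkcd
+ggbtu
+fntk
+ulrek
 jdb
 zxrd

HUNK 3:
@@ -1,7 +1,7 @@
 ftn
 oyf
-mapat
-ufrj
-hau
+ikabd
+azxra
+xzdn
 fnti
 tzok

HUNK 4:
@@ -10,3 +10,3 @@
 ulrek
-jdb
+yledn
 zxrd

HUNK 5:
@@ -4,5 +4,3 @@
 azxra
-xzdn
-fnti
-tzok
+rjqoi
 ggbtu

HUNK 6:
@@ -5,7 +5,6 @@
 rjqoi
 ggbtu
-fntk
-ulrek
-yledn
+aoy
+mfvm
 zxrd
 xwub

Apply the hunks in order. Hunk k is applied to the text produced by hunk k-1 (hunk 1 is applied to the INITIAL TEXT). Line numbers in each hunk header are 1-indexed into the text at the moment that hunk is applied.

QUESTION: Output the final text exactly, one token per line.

Hunk 1: at line 10 remove [tjn] add [zxrd] -> 14 lines: ftn oyf mapat ufrj hau fnti tzok kzytm vkcd jdb zxrd xwub ipw hdgv
Hunk 2: at line 6 remove [kzytm,vkcd] add [ggbtu,fntk,ulrek] -> 15 lines: ftn oyf mapat ufrj hau fnti tzok ggbtu fntk ulrek jdb zxrd xwub ipw hdgv
Hunk 3: at line 1 remove [mapat,ufrj,hau] add [ikabd,azxra,xzdn] -> 15 lines: ftn oyf ikabd azxra xzdn fnti tzok ggbtu fntk ulrek jdb zxrd xwub ipw hdgv
Hunk 4: at line 10 remove [jdb] add [yledn] -> 15 lines: ftn oyf ikabd azxra xzdn fnti tzok ggbtu fntk ulrek yledn zxrd xwub ipw hdgv
Hunk 5: at line 4 remove [xzdn,fnti,tzok] add [rjqoi] -> 13 lines: ftn oyf ikabd azxra rjqoi ggbtu fntk ulrek yledn zxrd xwub ipw hdgv
Hunk 6: at line 5 remove [fntk,ulrek,yledn] add [aoy,mfvm] -> 12 lines: ftn oyf ikabd azxra rjqoi ggbtu aoy mfvm zxrd xwub ipw hdgv

Answer: ftn
oyf
ikabd
azxra
rjqoi
ggbtu
aoy
mfvm
zxrd
xwub
ipw
hdgv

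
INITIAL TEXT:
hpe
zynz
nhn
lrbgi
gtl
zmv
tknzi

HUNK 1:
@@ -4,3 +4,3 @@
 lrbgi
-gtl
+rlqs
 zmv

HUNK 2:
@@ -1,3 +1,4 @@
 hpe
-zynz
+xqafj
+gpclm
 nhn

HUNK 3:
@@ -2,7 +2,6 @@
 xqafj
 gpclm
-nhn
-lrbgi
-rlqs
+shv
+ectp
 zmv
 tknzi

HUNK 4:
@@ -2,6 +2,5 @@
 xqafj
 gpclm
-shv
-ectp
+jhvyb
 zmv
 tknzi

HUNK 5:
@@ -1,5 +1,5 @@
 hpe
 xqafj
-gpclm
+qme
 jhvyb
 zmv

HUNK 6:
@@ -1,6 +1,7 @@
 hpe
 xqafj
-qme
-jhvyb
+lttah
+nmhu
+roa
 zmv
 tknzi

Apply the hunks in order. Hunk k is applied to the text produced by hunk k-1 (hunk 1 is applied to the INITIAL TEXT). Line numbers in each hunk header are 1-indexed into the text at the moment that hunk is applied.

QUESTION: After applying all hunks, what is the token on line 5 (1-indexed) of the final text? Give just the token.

Hunk 1: at line 4 remove [gtl] add [rlqs] -> 7 lines: hpe zynz nhn lrbgi rlqs zmv tknzi
Hunk 2: at line 1 remove [zynz] add [xqafj,gpclm] -> 8 lines: hpe xqafj gpclm nhn lrbgi rlqs zmv tknzi
Hunk 3: at line 2 remove [nhn,lrbgi,rlqs] add [shv,ectp] -> 7 lines: hpe xqafj gpclm shv ectp zmv tknzi
Hunk 4: at line 2 remove [shv,ectp] add [jhvyb] -> 6 lines: hpe xqafj gpclm jhvyb zmv tknzi
Hunk 5: at line 1 remove [gpclm] add [qme] -> 6 lines: hpe xqafj qme jhvyb zmv tknzi
Hunk 6: at line 1 remove [qme,jhvyb] add [lttah,nmhu,roa] -> 7 lines: hpe xqafj lttah nmhu roa zmv tknzi
Final line 5: roa

Answer: roa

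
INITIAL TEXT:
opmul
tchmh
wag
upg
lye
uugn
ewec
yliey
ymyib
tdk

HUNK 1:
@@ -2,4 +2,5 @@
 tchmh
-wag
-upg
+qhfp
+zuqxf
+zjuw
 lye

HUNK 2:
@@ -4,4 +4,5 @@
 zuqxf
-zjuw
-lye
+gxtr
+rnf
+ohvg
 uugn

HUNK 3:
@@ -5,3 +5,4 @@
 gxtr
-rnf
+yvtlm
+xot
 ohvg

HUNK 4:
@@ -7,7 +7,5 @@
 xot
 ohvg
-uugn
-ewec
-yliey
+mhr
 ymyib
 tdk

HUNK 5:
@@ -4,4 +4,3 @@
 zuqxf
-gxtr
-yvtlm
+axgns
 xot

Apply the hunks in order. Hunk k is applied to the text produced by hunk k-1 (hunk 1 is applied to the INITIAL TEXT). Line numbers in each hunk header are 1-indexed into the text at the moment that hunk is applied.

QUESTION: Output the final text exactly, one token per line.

Answer: opmul
tchmh
qhfp
zuqxf
axgns
xot
ohvg
mhr
ymyib
tdk

Derivation:
Hunk 1: at line 2 remove [wag,upg] add [qhfp,zuqxf,zjuw] -> 11 lines: opmul tchmh qhfp zuqxf zjuw lye uugn ewec yliey ymyib tdk
Hunk 2: at line 4 remove [zjuw,lye] add [gxtr,rnf,ohvg] -> 12 lines: opmul tchmh qhfp zuqxf gxtr rnf ohvg uugn ewec yliey ymyib tdk
Hunk 3: at line 5 remove [rnf] add [yvtlm,xot] -> 13 lines: opmul tchmh qhfp zuqxf gxtr yvtlm xot ohvg uugn ewec yliey ymyib tdk
Hunk 4: at line 7 remove [uugn,ewec,yliey] add [mhr] -> 11 lines: opmul tchmh qhfp zuqxf gxtr yvtlm xot ohvg mhr ymyib tdk
Hunk 5: at line 4 remove [gxtr,yvtlm] add [axgns] -> 10 lines: opmul tchmh qhfp zuqxf axgns xot ohvg mhr ymyib tdk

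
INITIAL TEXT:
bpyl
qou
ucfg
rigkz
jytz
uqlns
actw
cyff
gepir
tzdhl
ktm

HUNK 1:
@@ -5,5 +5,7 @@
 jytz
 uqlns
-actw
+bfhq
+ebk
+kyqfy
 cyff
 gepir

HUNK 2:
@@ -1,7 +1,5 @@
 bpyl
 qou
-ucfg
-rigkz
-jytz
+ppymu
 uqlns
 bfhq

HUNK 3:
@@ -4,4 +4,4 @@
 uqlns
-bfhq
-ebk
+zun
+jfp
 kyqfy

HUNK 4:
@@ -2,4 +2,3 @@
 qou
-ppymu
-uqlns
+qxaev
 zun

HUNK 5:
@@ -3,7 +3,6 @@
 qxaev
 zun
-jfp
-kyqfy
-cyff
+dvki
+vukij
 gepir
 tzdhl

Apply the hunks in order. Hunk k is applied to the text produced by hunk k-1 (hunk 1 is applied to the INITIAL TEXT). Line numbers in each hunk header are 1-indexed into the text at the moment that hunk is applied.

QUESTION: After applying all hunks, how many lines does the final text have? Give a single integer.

Answer: 9

Derivation:
Hunk 1: at line 5 remove [actw] add [bfhq,ebk,kyqfy] -> 13 lines: bpyl qou ucfg rigkz jytz uqlns bfhq ebk kyqfy cyff gepir tzdhl ktm
Hunk 2: at line 1 remove [ucfg,rigkz,jytz] add [ppymu] -> 11 lines: bpyl qou ppymu uqlns bfhq ebk kyqfy cyff gepir tzdhl ktm
Hunk 3: at line 4 remove [bfhq,ebk] add [zun,jfp] -> 11 lines: bpyl qou ppymu uqlns zun jfp kyqfy cyff gepir tzdhl ktm
Hunk 4: at line 2 remove [ppymu,uqlns] add [qxaev] -> 10 lines: bpyl qou qxaev zun jfp kyqfy cyff gepir tzdhl ktm
Hunk 5: at line 3 remove [jfp,kyqfy,cyff] add [dvki,vukij] -> 9 lines: bpyl qou qxaev zun dvki vukij gepir tzdhl ktm
Final line count: 9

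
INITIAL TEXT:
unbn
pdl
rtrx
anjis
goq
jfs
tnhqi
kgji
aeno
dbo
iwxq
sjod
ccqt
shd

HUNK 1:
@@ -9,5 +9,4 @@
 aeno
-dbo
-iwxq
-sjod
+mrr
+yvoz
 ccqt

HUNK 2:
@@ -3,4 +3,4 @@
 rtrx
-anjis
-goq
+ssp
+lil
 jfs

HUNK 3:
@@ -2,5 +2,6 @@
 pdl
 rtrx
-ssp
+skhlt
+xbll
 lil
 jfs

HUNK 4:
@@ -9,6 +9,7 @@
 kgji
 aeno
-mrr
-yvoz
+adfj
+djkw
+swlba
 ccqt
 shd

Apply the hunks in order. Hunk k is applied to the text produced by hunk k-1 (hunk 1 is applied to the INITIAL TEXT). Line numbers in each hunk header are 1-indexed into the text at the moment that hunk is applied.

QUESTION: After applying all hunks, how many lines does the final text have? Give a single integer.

Hunk 1: at line 9 remove [dbo,iwxq,sjod] add [mrr,yvoz] -> 13 lines: unbn pdl rtrx anjis goq jfs tnhqi kgji aeno mrr yvoz ccqt shd
Hunk 2: at line 3 remove [anjis,goq] add [ssp,lil] -> 13 lines: unbn pdl rtrx ssp lil jfs tnhqi kgji aeno mrr yvoz ccqt shd
Hunk 3: at line 2 remove [ssp] add [skhlt,xbll] -> 14 lines: unbn pdl rtrx skhlt xbll lil jfs tnhqi kgji aeno mrr yvoz ccqt shd
Hunk 4: at line 9 remove [mrr,yvoz] add [adfj,djkw,swlba] -> 15 lines: unbn pdl rtrx skhlt xbll lil jfs tnhqi kgji aeno adfj djkw swlba ccqt shd
Final line count: 15

Answer: 15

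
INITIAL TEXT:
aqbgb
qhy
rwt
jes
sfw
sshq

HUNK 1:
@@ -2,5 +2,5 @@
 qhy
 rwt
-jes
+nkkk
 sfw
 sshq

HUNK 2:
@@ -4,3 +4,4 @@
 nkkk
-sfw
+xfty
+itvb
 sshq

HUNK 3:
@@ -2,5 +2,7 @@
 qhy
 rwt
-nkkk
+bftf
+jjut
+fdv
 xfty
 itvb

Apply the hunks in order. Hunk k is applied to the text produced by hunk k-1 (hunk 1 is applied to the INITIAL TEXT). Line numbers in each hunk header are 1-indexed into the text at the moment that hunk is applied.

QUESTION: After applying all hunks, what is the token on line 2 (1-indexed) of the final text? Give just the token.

Hunk 1: at line 2 remove [jes] add [nkkk] -> 6 lines: aqbgb qhy rwt nkkk sfw sshq
Hunk 2: at line 4 remove [sfw] add [xfty,itvb] -> 7 lines: aqbgb qhy rwt nkkk xfty itvb sshq
Hunk 3: at line 2 remove [nkkk] add [bftf,jjut,fdv] -> 9 lines: aqbgb qhy rwt bftf jjut fdv xfty itvb sshq
Final line 2: qhy

Answer: qhy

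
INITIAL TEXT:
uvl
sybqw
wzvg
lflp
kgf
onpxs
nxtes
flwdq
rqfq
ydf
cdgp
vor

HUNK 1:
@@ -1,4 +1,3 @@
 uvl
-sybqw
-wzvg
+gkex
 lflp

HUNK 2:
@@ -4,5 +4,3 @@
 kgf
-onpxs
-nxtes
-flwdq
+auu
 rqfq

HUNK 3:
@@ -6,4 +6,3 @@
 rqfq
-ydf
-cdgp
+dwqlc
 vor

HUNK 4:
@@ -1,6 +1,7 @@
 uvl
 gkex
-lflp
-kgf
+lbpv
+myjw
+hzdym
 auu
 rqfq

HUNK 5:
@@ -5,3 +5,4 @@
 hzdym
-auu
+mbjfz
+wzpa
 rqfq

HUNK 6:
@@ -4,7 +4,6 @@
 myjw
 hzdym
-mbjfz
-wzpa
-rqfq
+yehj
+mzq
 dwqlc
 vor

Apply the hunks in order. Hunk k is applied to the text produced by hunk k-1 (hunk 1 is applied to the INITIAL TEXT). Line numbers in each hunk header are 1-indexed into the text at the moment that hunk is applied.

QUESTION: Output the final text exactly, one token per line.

Answer: uvl
gkex
lbpv
myjw
hzdym
yehj
mzq
dwqlc
vor

Derivation:
Hunk 1: at line 1 remove [sybqw,wzvg] add [gkex] -> 11 lines: uvl gkex lflp kgf onpxs nxtes flwdq rqfq ydf cdgp vor
Hunk 2: at line 4 remove [onpxs,nxtes,flwdq] add [auu] -> 9 lines: uvl gkex lflp kgf auu rqfq ydf cdgp vor
Hunk 3: at line 6 remove [ydf,cdgp] add [dwqlc] -> 8 lines: uvl gkex lflp kgf auu rqfq dwqlc vor
Hunk 4: at line 1 remove [lflp,kgf] add [lbpv,myjw,hzdym] -> 9 lines: uvl gkex lbpv myjw hzdym auu rqfq dwqlc vor
Hunk 5: at line 5 remove [auu] add [mbjfz,wzpa] -> 10 lines: uvl gkex lbpv myjw hzdym mbjfz wzpa rqfq dwqlc vor
Hunk 6: at line 4 remove [mbjfz,wzpa,rqfq] add [yehj,mzq] -> 9 lines: uvl gkex lbpv myjw hzdym yehj mzq dwqlc vor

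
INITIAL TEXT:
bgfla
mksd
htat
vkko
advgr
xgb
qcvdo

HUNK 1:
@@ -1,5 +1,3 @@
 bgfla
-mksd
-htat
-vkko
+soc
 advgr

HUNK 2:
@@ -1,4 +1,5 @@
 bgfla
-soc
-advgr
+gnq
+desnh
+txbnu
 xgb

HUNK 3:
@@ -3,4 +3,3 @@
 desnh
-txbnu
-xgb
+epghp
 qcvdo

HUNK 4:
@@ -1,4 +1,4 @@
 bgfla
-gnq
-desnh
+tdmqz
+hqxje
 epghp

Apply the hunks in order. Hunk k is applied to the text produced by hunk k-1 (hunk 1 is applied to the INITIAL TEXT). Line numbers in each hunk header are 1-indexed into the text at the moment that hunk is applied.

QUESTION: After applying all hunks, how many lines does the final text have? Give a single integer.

Answer: 5

Derivation:
Hunk 1: at line 1 remove [mksd,htat,vkko] add [soc] -> 5 lines: bgfla soc advgr xgb qcvdo
Hunk 2: at line 1 remove [soc,advgr] add [gnq,desnh,txbnu] -> 6 lines: bgfla gnq desnh txbnu xgb qcvdo
Hunk 3: at line 3 remove [txbnu,xgb] add [epghp] -> 5 lines: bgfla gnq desnh epghp qcvdo
Hunk 4: at line 1 remove [gnq,desnh] add [tdmqz,hqxje] -> 5 lines: bgfla tdmqz hqxje epghp qcvdo
Final line count: 5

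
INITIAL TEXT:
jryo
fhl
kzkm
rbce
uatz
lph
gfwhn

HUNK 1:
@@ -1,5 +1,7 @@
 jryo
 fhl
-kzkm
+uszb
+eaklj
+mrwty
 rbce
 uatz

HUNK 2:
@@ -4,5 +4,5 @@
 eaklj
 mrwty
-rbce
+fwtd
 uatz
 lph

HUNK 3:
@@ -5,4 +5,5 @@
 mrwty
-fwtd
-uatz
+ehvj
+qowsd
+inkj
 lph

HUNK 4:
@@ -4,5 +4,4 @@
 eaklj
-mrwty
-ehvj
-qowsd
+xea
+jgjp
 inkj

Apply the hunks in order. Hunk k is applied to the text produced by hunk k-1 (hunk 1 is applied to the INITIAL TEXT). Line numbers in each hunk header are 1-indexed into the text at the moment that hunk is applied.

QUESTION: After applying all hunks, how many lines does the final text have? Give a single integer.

Answer: 9

Derivation:
Hunk 1: at line 1 remove [kzkm] add [uszb,eaklj,mrwty] -> 9 lines: jryo fhl uszb eaklj mrwty rbce uatz lph gfwhn
Hunk 2: at line 4 remove [rbce] add [fwtd] -> 9 lines: jryo fhl uszb eaklj mrwty fwtd uatz lph gfwhn
Hunk 3: at line 5 remove [fwtd,uatz] add [ehvj,qowsd,inkj] -> 10 lines: jryo fhl uszb eaklj mrwty ehvj qowsd inkj lph gfwhn
Hunk 4: at line 4 remove [mrwty,ehvj,qowsd] add [xea,jgjp] -> 9 lines: jryo fhl uszb eaklj xea jgjp inkj lph gfwhn
Final line count: 9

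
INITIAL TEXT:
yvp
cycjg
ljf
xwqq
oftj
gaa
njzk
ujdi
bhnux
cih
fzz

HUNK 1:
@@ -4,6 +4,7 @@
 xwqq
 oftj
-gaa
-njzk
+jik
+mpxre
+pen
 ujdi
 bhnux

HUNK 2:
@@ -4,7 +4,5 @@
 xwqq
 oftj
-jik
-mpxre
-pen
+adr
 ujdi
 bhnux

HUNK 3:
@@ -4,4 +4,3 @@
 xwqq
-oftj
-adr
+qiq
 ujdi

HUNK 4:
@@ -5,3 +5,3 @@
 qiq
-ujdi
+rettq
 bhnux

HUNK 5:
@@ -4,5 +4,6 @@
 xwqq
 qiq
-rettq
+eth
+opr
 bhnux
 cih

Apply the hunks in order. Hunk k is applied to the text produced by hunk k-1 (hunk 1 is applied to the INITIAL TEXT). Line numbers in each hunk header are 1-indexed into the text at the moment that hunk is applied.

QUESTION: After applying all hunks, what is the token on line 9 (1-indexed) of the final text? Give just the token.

Hunk 1: at line 4 remove [gaa,njzk] add [jik,mpxre,pen] -> 12 lines: yvp cycjg ljf xwqq oftj jik mpxre pen ujdi bhnux cih fzz
Hunk 2: at line 4 remove [jik,mpxre,pen] add [adr] -> 10 lines: yvp cycjg ljf xwqq oftj adr ujdi bhnux cih fzz
Hunk 3: at line 4 remove [oftj,adr] add [qiq] -> 9 lines: yvp cycjg ljf xwqq qiq ujdi bhnux cih fzz
Hunk 4: at line 5 remove [ujdi] add [rettq] -> 9 lines: yvp cycjg ljf xwqq qiq rettq bhnux cih fzz
Hunk 5: at line 4 remove [rettq] add [eth,opr] -> 10 lines: yvp cycjg ljf xwqq qiq eth opr bhnux cih fzz
Final line 9: cih

Answer: cih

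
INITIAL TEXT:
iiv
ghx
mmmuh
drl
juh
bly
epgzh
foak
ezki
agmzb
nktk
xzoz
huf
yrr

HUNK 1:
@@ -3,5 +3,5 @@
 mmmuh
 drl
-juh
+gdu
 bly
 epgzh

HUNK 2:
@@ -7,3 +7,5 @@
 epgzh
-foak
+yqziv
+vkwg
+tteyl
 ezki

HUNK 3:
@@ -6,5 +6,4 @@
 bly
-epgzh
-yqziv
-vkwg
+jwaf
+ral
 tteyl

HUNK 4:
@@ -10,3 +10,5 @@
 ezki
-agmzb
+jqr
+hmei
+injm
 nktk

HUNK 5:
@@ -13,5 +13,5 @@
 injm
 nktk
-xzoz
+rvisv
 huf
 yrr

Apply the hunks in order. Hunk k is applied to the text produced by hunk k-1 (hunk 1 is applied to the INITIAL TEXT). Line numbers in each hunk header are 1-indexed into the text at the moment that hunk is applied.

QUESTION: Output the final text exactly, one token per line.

Hunk 1: at line 3 remove [juh] add [gdu] -> 14 lines: iiv ghx mmmuh drl gdu bly epgzh foak ezki agmzb nktk xzoz huf yrr
Hunk 2: at line 7 remove [foak] add [yqziv,vkwg,tteyl] -> 16 lines: iiv ghx mmmuh drl gdu bly epgzh yqziv vkwg tteyl ezki agmzb nktk xzoz huf yrr
Hunk 3: at line 6 remove [epgzh,yqziv,vkwg] add [jwaf,ral] -> 15 lines: iiv ghx mmmuh drl gdu bly jwaf ral tteyl ezki agmzb nktk xzoz huf yrr
Hunk 4: at line 10 remove [agmzb] add [jqr,hmei,injm] -> 17 lines: iiv ghx mmmuh drl gdu bly jwaf ral tteyl ezki jqr hmei injm nktk xzoz huf yrr
Hunk 5: at line 13 remove [xzoz] add [rvisv] -> 17 lines: iiv ghx mmmuh drl gdu bly jwaf ral tteyl ezki jqr hmei injm nktk rvisv huf yrr

Answer: iiv
ghx
mmmuh
drl
gdu
bly
jwaf
ral
tteyl
ezki
jqr
hmei
injm
nktk
rvisv
huf
yrr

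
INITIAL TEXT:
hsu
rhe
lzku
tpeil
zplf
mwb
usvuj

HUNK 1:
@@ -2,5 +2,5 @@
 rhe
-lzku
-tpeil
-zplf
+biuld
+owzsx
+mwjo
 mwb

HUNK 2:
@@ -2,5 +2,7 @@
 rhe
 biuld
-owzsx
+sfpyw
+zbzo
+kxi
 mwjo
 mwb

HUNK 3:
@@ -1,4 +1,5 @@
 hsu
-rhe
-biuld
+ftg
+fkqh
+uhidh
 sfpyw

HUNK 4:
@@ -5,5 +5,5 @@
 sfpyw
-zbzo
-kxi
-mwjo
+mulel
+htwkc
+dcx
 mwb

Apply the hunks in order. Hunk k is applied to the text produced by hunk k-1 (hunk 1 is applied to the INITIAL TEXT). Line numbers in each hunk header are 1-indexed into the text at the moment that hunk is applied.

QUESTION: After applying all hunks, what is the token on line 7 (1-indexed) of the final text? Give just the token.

Hunk 1: at line 2 remove [lzku,tpeil,zplf] add [biuld,owzsx,mwjo] -> 7 lines: hsu rhe biuld owzsx mwjo mwb usvuj
Hunk 2: at line 2 remove [owzsx] add [sfpyw,zbzo,kxi] -> 9 lines: hsu rhe biuld sfpyw zbzo kxi mwjo mwb usvuj
Hunk 3: at line 1 remove [rhe,biuld] add [ftg,fkqh,uhidh] -> 10 lines: hsu ftg fkqh uhidh sfpyw zbzo kxi mwjo mwb usvuj
Hunk 4: at line 5 remove [zbzo,kxi,mwjo] add [mulel,htwkc,dcx] -> 10 lines: hsu ftg fkqh uhidh sfpyw mulel htwkc dcx mwb usvuj
Final line 7: htwkc

Answer: htwkc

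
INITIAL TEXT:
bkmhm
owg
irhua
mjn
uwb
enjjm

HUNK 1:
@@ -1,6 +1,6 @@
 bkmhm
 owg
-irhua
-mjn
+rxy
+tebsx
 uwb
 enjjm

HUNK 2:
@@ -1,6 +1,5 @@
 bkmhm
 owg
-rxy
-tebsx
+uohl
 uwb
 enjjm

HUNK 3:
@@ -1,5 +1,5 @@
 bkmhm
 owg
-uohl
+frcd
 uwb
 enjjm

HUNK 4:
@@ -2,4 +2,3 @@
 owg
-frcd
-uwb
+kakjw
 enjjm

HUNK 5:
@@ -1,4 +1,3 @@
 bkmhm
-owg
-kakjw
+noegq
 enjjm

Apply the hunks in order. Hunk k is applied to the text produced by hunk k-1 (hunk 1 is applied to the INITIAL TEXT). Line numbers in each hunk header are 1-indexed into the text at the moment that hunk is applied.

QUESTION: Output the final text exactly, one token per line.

Answer: bkmhm
noegq
enjjm

Derivation:
Hunk 1: at line 1 remove [irhua,mjn] add [rxy,tebsx] -> 6 lines: bkmhm owg rxy tebsx uwb enjjm
Hunk 2: at line 1 remove [rxy,tebsx] add [uohl] -> 5 lines: bkmhm owg uohl uwb enjjm
Hunk 3: at line 1 remove [uohl] add [frcd] -> 5 lines: bkmhm owg frcd uwb enjjm
Hunk 4: at line 2 remove [frcd,uwb] add [kakjw] -> 4 lines: bkmhm owg kakjw enjjm
Hunk 5: at line 1 remove [owg,kakjw] add [noegq] -> 3 lines: bkmhm noegq enjjm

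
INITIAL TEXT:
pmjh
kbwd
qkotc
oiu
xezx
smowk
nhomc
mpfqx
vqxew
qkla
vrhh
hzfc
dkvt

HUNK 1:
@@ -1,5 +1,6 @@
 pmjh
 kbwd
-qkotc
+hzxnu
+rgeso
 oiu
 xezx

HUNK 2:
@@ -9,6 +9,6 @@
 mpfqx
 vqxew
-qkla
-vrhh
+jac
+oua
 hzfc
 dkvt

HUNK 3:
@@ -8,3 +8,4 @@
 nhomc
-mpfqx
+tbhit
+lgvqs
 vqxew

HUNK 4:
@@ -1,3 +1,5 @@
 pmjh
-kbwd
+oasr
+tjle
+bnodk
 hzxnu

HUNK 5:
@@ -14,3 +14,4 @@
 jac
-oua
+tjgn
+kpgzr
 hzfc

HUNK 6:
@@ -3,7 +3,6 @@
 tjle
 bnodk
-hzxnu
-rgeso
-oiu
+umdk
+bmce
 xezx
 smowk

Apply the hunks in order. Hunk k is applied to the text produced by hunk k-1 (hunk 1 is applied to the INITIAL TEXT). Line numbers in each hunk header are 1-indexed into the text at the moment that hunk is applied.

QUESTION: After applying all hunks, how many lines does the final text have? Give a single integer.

Answer: 17

Derivation:
Hunk 1: at line 1 remove [qkotc] add [hzxnu,rgeso] -> 14 lines: pmjh kbwd hzxnu rgeso oiu xezx smowk nhomc mpfqx vqxew qkla vrhh hzfc dkvt
Hunk 2: at line 9 remove [qkla,vrhh] add [jac,oua] -> 14 lines: pmjh kbwd hzxnu rgeso oiu xezx smowk nhomc mpfqx vqxew jac oua hzfc dkvt
Hunk 3: at line 8 remove [mpfqx] add [tbhit,lgvqs] -> 15 lines: pmjh kbwd hzxnu rgeso oiu xezx smowk nhomc tbhit lgvqs vqxew jac oua hzfc dkvt
Hunk 4: at line 1 remove [kbwd] add [oasr,tjle,bnodk] -> 17 lines: pmjh oasr tjle bnodk hzxnu rgeso oiu xezx smowk nhomc tbhit lgvqs vqxew jac oua hzfc dkvt
Hunk 5: at line 14 remove [oua] add [tjgn,kpgzr] -> 18 lines: pmjh oasr tjle bnodk hzxnu rgeso oiu xezx smowk nhomc tbhit lgvqs vqxew jac tjgn kpgzr hzfc dkvt
Hunk 6: at line 3 remove [hzxnu,rgeso,oiu] add [umdk,bmce] -> 17 lines: pmjh oasr tjle bnodk umdk bmce xezx smowk nhomc tbhit lgvqs vqxew jac tjgn kpgzr hzfc dkvt
Final line count: 17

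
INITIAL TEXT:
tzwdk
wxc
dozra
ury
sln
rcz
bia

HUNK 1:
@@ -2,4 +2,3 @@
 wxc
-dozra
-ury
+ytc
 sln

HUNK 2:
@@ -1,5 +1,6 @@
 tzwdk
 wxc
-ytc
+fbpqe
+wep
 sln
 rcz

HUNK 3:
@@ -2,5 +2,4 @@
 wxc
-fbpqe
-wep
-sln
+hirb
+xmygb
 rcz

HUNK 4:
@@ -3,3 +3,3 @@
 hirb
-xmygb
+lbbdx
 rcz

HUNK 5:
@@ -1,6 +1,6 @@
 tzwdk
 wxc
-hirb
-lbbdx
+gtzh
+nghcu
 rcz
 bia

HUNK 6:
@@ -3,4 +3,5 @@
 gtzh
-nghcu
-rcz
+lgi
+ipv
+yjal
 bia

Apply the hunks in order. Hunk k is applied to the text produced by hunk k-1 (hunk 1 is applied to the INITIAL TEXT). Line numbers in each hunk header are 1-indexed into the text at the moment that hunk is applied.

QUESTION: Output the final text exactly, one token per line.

Hunk 1: at line 2 remove [dozra,ury] add [ytc] -> 6 lines: tzwdk wxc ytc sln rcz bia
Hunk 2: at line 1 remove [ytc] add [fbpqe,wep] -> 7 lines: tzwdk wxc fbpqe wep sln rcz bia
Hunk 3: at line 2 remove [fbpqe,wep,sln] add [hirb,xmygb] -> 6 lines: tzwdk wxc hirb xmygb rcz bia
Hunk 4: at line 3 remove [xmygb] add [lbbdx] -> 6 lines: tzwdk wxc hirb lbbdx rcz bia
Hunk 5: at line 1 remove [hirb,lbbdx] add [gtzh,nghcu] -> 6 lines: tzwdk wxc gtzh nghcu rcz bia
Hunk 6: at line 3 remove [nghcu,rcz] add [lgi,ipv,yjal] -> 7 lines: tzwdk wxc gtzh lgi ipv yjal bia

Answer: tzwdk
wxc
gtzh
lgi
ipv
yjal
bia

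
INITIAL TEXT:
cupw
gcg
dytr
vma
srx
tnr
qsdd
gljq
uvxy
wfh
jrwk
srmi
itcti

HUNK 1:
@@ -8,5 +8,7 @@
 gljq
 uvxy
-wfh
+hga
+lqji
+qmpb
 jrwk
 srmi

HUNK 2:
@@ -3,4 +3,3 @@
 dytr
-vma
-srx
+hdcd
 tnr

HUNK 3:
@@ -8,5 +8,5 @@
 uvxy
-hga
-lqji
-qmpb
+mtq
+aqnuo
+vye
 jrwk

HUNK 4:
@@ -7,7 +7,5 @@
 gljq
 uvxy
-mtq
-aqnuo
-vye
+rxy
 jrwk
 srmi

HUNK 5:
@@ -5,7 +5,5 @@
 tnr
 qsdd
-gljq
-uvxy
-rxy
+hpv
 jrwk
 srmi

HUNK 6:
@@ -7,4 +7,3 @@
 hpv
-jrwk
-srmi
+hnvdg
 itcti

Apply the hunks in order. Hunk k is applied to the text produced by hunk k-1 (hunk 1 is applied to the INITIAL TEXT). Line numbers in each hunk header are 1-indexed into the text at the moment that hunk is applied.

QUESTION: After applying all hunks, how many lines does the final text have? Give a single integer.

Answer: 9

Derivation:
Hunk 1: at line 8 remove [wfh] add [hga,lqji,qmpb] -> 15 lines: cupw gcg dytr vma srx tnr qsdd gljq uvxy hga lqji qmpb jrwk srmi itcti
Hunk 2: at line 3 remove [vma,srx] add [hdcd] -> 14 lines: cupw gcg dytr hdcd tnr qsdd gljq uvxy hga lqji qmpb jrwk srmi itcti
Hunk 3: at line 8 remove [hga,lqji,qmpb] add [mtq,aqnuo,vye] -> 14 lines: cupw gcg dytr hdcd tnr qsdd gljq uvxy mtq aqnuo vye jrwk srmi itcti
Hunk 4: at line 7 remove [mtq,aqnuo,vye] add [rxy] -> 12 lines: cupw gcg dytr hdcd tnr qsdd gljq uvxy rxy jrwk srmi itcti
Hunk 5: at line 5 remove [gljq,uvxy,rxy] add [hpv] -> 10 lines: cupw gcg dytr hdcd tnr qsdd hpv jrwk srmi itcti
Hunk 6: at line 7 remove [jrwk,srmi] add [hnvdg] -> 9 lines: cupw gcg dytr hdcd tnr qsdd hpv hnvdg itcti
Final line count: 9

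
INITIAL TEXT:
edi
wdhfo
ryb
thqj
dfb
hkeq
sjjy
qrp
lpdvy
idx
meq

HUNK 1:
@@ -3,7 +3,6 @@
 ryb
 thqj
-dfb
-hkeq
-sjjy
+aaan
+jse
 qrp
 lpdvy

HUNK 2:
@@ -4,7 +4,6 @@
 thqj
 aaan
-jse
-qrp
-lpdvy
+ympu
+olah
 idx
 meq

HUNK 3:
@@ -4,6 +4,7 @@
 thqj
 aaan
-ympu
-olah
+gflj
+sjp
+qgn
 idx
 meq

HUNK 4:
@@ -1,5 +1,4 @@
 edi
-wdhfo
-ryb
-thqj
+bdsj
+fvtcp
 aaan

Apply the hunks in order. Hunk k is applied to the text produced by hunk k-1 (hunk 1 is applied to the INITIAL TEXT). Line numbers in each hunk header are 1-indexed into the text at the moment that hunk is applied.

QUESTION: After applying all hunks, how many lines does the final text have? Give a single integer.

Answer: 9

Derivation:
Hunk 1: at line 3 remove [dfb,hkeq,sjjy] add [aaan,jse] -> 10 lines: edi wdhfo ryb thqj aaan jse qrp lpdvy idx meq
Hunk 2: at line 4 remove [jse,qrp,lpdvy] add [ympu,olah] -> 9 lines: edi wdhfo ryb thqj aaan ympu olah idx meq
Hunk 3: at line 4 remove [ympu,olah] add [gflj,sjp,qgn] -> 10 lines: edi wdhfo ryb thqj aaan gflj sjp qgn idx meq
Hunk 4: at line 1 remove [wdhfo,ryb,thqj] add [bdsj,fvtcp] -> 9 lines: edi bdsj fvtcp aaan gflj sjp qgn idx meq
Final line count: 9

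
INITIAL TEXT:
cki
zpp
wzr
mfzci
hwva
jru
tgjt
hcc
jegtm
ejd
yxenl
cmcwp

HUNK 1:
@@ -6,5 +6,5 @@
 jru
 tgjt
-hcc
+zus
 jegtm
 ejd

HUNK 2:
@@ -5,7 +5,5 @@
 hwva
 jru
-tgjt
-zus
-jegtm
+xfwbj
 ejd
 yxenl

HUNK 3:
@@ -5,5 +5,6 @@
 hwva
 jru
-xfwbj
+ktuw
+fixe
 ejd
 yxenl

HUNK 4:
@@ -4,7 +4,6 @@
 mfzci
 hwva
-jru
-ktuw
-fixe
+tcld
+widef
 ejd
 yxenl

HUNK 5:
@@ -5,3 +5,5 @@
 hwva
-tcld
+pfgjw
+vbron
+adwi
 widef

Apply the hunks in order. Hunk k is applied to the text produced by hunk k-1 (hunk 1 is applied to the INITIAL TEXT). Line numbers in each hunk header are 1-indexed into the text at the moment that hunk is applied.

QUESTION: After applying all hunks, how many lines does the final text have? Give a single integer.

Answer: 12

Derivation:
Hunk 1: at line 6 remove [hcc] add [zus] -> 12 lines: cki zpp wzr mfzci hwva jru tgjt zus jegtm ejd yxenl cmcwp
Hunk 2: at line 5 remove [tgjt,zus,jegtm] add [xfwbj] -> 10 lines: cki zpp wzr mfzci hwva jru xfwbj ejd yxenl cmcwp
Hunk 3: at line 5 remove [xfwbj] add [ktuw,fixe] -> 11 lines: cki zpp wzr mfzci hwva jru ktuw fixe ejd yxenl cmcwp
Hunk 4: at line 4 remove [jru,ktuw,fixe] add [tcld,widef] -> 10 lines: cki zpp wzr mfzci hwva tcld widef ejd yxenl cmcwp
Hunk 5: at line 5 remove [tcld] add [pfgjw,vbron,adwi] -> 12 lines: cki zpp wzr mfzci hwva pfgjw vbron adwi widef ejd yxenl cmcwp
Final line count: 12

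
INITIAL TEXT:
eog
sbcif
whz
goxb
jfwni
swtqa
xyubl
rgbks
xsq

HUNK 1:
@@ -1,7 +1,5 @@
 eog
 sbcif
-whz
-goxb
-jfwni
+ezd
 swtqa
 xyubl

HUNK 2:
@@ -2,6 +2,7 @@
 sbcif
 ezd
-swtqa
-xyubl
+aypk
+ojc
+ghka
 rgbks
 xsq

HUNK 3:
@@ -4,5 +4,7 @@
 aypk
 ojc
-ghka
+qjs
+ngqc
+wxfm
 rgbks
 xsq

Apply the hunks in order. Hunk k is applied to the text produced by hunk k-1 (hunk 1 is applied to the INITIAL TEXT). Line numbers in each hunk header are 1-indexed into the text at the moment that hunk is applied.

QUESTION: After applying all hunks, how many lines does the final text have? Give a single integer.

Answer: 10

Derivation:
Hunk 1: at line 1 remove [whz,goxb,jfwni] add [ezd] -> 7 lines: eog sbcif ezd swtqa xyubl rgbks xsq
Hunk 2: at line 2 remove [swtqa,xyubl] add [aypk,ojc,ghka] -> 8 lines: eog sbcif ezd aypk ojc ghka rgbks xsq
Hunk 3: at line 4 remove [ghka] add [qjs,ngqc,wxfm] -> 10 lines: eog sbcif ezd aypk ojc qjs ngqc wxfm rgbks xsq
Final line count: 10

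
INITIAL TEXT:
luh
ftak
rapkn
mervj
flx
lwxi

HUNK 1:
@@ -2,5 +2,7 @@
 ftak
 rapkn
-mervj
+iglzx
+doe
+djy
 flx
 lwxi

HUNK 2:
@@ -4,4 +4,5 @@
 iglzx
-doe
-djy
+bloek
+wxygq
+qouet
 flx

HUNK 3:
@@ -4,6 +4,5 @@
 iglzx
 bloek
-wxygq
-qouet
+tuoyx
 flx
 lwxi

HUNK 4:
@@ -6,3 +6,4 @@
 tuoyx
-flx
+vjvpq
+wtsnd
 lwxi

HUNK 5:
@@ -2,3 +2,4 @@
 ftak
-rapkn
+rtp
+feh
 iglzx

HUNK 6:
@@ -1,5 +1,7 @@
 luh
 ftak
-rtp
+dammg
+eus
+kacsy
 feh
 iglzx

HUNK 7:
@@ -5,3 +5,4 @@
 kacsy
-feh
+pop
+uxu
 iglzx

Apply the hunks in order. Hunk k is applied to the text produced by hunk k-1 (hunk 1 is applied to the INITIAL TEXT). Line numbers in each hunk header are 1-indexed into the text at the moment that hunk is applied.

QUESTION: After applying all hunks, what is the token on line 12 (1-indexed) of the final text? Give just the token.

Answer: wtsnd

Derivation:
Hunk 1: at line 2 remove [mervj] add [iglzx,doe,djy] -> 8 lines: luh ftak rapkn iglzx doe djy flx lwxi
Hunk 2: at line 4 remove [doe,djy] add [bloek,wxygq,qouet] -> 9 lines: luh ftak rapkn iglzx bloek wxygq qouet flx lwxi
Hunk 3: at line 4 remove [wxygq,qouet] add [tuoyx] -> 8 lines: luh ftak rapkn iglzx bloek tuoyx flx lwxi
Hunk 4: at line 6 remove [flx] add [vjvpq,wtsnd] -> 9 lines: luh ftak rapkn iglzx bloek tuoyx vjvpq wtsnd lwxi
Hunk 5: at line 2 remove [rapkn] add [rtp,feh] -> 10 lines: luh ftak rtp feh iglzx bloek tuoyx vjvpq wtsnd lwxi
Hunk 6: at line 1 remove [rtp] add [dammg,eus,kacsy] -> 12 lines: luh ftak dammg eus kacsy feh iglzx bloek tuoyx vjvpq wtsnd lwxi
Hunk 7: at line 5 remove [feh] add [pop,uxu] -> 13 lines: luh ftak dammg eus kacsy pop uxu iglzx bloek tuoyx vjvpq wtsnd lwxi
Final line 12: wtsnd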